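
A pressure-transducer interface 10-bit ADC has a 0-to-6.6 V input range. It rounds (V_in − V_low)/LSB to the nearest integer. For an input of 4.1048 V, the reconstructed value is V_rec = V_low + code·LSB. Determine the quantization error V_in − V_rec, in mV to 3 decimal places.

-0.864 mV

Step size: 6.6 V ÷ 2^10 = 6.445 mV.
(4.1048 − 0)/0.00644531 = 636.8659; round gives code 637.
Reconstructed: 4.1056641 V.
Error = 4.1048 − 4.1056641 = -0.000864063 V = -0.864 mV.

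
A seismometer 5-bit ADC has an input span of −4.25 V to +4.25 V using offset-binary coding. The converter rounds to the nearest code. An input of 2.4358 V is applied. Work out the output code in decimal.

code 25

Full-scale span = 8.5 V; LSB = 8.5/2^5 = 265.625 mV.
(2.4358 − (−4.25)) / 0.265625 = 25.170 LSBs.
So the output code is 25.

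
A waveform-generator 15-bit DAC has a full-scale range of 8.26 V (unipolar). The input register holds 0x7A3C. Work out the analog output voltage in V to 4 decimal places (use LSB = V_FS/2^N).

LSB = 8.26 V / 2^15 = 252.08 µV.
Code 0x7A3C = 31292 decimal.
V_out = 0 + 31292 × 0.000252075 V = 7.88794 V.

7.8879 V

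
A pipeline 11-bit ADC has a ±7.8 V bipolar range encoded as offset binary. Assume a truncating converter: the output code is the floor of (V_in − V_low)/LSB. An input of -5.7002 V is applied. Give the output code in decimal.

code 275

With 2048 levels over 15.6 V, one step is 7.617 mV.
(-5.7002 − (−7.8)) / 0.00761719 = 275.666 LSBs.
Floor → code 275.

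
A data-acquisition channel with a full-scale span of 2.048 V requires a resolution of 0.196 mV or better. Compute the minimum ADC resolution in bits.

Number of steps required ≥ 2.048 V / 0.196 mV = 10448.98.
Need 2^N ≥ 10448.98; 2^13 = 8192, 2^14 = 16384.
Minimum N = 14.

14 bits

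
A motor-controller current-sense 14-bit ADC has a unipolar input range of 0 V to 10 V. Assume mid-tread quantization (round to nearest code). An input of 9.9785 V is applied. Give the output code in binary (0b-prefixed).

code 0b11111111011101 (decimal 16349)

Full-scale span = 10 V; LSB = 10/2^14 = 0.610 mV.
(9.9785 − 0) / 0.000610352 = 16348.774 LSBs.
round(16348.774) = 16349.
In binary (0b-prefixed): 0b11111111011101.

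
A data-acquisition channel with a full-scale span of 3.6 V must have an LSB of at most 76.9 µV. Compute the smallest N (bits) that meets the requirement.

Number of steps required ≥ 3.6 V / 76.9 µV = 46814.04.
Need 2^N ≥ 46814.04; 2^15 = 32768, 2^16 = 65536.
Minimum N = 16.

16 bits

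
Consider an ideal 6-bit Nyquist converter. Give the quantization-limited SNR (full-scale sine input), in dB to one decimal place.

SNR ≈ 6.02·N + 1.76 dB = 6.02·6 + 1.76 = 37.88 dB.

37.9 dB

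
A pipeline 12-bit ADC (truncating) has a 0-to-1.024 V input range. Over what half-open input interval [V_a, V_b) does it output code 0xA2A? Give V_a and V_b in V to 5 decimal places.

LSB = 1.024/2^12 = 250.00 µV.
Code 0xA2A = 2602 decimal.
V_a = V_low + 2602·LSB = 0.6505 V; V_b = V_low + 2603·LSB = 0.65075 V.

[0.65050 V, 0.65075 V)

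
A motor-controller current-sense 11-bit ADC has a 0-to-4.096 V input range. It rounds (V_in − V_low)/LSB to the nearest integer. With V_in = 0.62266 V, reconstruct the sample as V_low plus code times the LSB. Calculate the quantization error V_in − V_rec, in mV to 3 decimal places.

0.660 mV

LSB = 4.096/2^11 = 2.000 mV.
Scaled input = 311.3300 LSBs, so code = 311.
V_rec = 0 + 311·0.002 = 0.622 V.
Difference: 0.00066 V → 0.660 mV.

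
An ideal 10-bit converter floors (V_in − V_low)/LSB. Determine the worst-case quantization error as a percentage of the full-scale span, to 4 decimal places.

0.0977 %

Truncating → worst-case error = 1 LSB = V_FS/2^10, so 100/1024 = 0.0976562 % of full scale.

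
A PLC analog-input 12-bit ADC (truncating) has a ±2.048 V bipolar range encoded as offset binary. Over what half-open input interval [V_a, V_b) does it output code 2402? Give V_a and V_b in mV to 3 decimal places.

LSB = 4.096/2^12 = 1.000 mV.
V_a = V_low + 2402·LSB = 0.354 V; V_b = V_low + 2403·LSB = 0.355 V.

[354.000 mV, 355.000 mV)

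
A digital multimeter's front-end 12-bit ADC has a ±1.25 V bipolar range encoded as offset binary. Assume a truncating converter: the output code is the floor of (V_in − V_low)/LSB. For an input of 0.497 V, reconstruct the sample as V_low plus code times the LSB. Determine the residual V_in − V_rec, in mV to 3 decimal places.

0.174 mV

One LSB is 2.5 V / 4096 = 0.610 mV.
(0.497 − (−1.25))/0.000610352 = 2862.2848; ⌊·⌋ gives code 2862.
V_rec = (−1.25) + 2862·0.000610352 = 0.49682617 V.
Error = 0.497 − 0.49682617 = 0.000173828 V = 0.174 mV.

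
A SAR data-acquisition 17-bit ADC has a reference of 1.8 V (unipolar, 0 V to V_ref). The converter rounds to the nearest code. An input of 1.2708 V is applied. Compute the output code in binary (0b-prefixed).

Full-scale span = 1.8 V; LSB = 1.8/2^17 = 13.73 µV.
(1.2708 − 0) / 1.37329e-05 = 92536.832 LSBs.
So the output code is 92537.
In binary (0b-prefixed): 0b10110100101111001.

code 0b10110100101111001 (decimal 92537)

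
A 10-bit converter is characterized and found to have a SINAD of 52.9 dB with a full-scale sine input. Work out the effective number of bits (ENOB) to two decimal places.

8.50 bits

ENOB = (SINAD − 1.76) / 6.02 = (52.9 − 1.76)/6.02 = 8.495.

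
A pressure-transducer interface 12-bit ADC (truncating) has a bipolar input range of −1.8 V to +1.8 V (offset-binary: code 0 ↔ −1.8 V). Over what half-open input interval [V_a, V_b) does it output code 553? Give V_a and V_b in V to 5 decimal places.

[-1.31396 V, -1.31309 V)

LSB = 3.6/2^12 = 0.879 mV.
V_a = V_low + 553·LSB = -1.31396 V; V_b = V_low + 554·LSB = -1.31309 V.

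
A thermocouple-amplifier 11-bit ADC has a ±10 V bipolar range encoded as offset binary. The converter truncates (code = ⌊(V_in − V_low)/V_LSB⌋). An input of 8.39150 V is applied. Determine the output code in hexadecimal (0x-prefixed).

With 2048 levels over 20 V, one step is 9.766 mV.
(V_in − V_low)/LSB = (8.39150 − (−10)) / 0.00976562 = 1883.290.
Floor → code 1883.
In hexadecimal (0x-prefixed): 0x75B.

code 0x75B (decimal 1883)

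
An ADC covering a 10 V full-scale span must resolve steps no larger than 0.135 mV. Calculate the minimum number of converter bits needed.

17 bits

Number of steps required ≥ 10 V / 0.135 mV = 74074.07.
Need 2^N ≥ 74074.07; 2^16 = 65536, 2^17 = 131072.
Minimum N = 17.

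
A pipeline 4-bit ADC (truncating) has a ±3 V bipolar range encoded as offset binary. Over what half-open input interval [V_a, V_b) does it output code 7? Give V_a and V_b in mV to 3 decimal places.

LSB = 6/2^4 = 375.000 mV.
V_a = V_low + 7·LSB = -0.375 V; V_b = V_low + 8·LSB = 0 V.

[-375.000 mV, 0.000 mV)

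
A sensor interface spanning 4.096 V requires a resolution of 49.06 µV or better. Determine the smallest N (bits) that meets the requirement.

Number of steps required ≥ 4.096 V / 49.06 µV = 83489.60.
Need 2^N ≥ 83489.60; 2^16 = 65536, 2^17 = 131072.
Minimum N = 17.

17 bits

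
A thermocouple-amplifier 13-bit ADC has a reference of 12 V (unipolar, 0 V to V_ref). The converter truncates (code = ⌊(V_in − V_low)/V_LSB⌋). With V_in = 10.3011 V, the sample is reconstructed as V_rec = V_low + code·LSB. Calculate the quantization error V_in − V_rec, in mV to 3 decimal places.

0.319 mV

LSB = 12/2^13 = 1.465 mV.
(10.3011 − 0)/0.00146484 = 7032.2176; ⌊·⌋ gives code 7032.
Code 7032 maps back to 0 + 7032×0.00146484 V = 10.300781 V.
Error = 10.3011 − 10.300781 = 0.00031875 V = 0.319 mV.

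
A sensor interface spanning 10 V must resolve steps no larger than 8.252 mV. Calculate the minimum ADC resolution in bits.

Number of steps required ≥ 10 V / 8.252 mV = 1211.83.
Need 2^N ≥ 1211.83; 2^10 = 1024, 2^11 = 2048.
Minimum N = 11.

11 bits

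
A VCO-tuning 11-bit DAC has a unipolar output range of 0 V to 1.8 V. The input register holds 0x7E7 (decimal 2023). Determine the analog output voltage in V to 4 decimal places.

1.7780 V

LSB = 1.8 V / 2^11 = 0.879 mV.
Code 0x7E7 = 2023 decimal.
V_out = 0 + 2023 × 0.000878906 V = 1.77803 V.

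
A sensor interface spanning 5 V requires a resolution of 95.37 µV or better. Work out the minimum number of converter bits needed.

Number of steps required ≥ 5 V / 95.37 µV = 52427.39.
Need 2^N ≥ 52427.39; 2^15 = 32768, 2^16 = 65536.
Minimum N = 16.

16 bits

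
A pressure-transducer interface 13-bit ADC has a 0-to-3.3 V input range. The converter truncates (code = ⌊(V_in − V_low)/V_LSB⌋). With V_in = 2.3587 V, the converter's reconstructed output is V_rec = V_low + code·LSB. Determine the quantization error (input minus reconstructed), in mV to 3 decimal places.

Step size: 3.3 V ÷ 2^13 = 402.83 µV.
(2.3587 − 0)/0.000402832 = 5855.2941; ⌊·⌋ gives code 5855.
Code 5855 maps back to 0 + 5855×0.000402832 V = 2.3585815 V.
Difference: 0.000118457 V → 0.118 mV.

0.118 mV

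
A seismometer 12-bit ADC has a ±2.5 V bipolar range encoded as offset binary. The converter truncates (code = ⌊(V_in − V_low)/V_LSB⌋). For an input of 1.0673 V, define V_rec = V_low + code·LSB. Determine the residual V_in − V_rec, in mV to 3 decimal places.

0.405 mV

Step size: 5 V ÷ 2^12 = 1.221 mV.
Scaled input = 2922.3322 LSBs, so code = 2922.
V_rec = (−2.5) + 2922·0.0012207 = 1.0668945 V.
Difference: 0.000405469 V → 0.405 mV.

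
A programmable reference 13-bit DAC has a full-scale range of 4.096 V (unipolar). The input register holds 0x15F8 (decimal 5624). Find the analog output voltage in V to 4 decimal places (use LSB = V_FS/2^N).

2.8120 V

LSB = 4.096 V / 2^13 = 0.500 mV.
Code 0x15F8 = 5624 decimal.
V_out = 0 + 5624 × 0.0005 V = 2.812 V.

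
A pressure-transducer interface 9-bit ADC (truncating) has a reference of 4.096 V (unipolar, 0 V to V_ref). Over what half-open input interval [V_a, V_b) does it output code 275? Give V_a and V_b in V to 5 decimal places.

[2.20000 V, 2.20800 V)

LSB = 4.096/2^9 = 8.000 mV.
V_a = V_low + 275·LSB = 2.2 V; V_b = V_low + 276·LSB = 2.208 V.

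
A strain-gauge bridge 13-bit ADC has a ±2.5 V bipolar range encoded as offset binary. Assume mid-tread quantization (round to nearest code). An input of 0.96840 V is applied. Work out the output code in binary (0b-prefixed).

code 0b1011000110011 (decimal 5683)

With 8192 levels over 5 V, one step is 0.610 mV.
(V_in − V_low)/LSB = (0.96840 − (−2.5)) / 0.000610352 = 5682.627.
So the output code is 5683.
In binary (0b-prefixed): 0b1011000110011.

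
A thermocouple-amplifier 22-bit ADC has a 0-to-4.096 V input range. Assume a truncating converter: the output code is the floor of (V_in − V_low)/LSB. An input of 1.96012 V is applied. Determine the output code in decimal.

code 2007162

Full-scale span = 4.096 V; LSB = 4.096/2^22 = 0.98 µV.
(V_in − V_low)/LSB = (1.96012 − 0) / 9.76563e-07 = 2007162.880.
⌊·⌋(2007162.880) = 2007162.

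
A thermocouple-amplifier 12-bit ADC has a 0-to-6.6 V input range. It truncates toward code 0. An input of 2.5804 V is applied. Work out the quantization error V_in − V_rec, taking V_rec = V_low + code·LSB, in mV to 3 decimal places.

Step size: 6.6 V ÷ 2^12 = 1.611 mV.
Scaled input = 1601.4119 LSBs, so code = 1601.
Code 1601 maps back to 0 + 1601×0.00161133 V = 2.5797363 V.
Error = 2.5804 − 2.5797363 = 0.000663672 V = 0.664 mV.

0.664 mV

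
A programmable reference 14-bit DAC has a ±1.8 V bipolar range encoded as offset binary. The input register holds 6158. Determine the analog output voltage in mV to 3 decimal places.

-446.924 mV

LSB = 3.6 V / 2^14 = 219.73 µV.
V_out = (−1.8) + 6158 × 0.000219727 V = -0.446924 V.
= -446.924 mV.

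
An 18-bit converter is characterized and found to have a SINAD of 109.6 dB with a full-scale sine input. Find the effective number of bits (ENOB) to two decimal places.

17.91 bits

ENOB = (SINAD − 1.76) / 6.02 = (109.6 − 1.76)/6.02 = 17.914.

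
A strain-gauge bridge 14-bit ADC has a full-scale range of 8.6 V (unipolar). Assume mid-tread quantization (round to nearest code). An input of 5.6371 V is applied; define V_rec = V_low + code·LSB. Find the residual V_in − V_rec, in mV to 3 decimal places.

Step size: 8.6 V ÷ 2^14 = 0.525 mV.
(5.6371 − 0)/0.000524902 = 10739.3310; round gives code 10739.
Code 10739 maps back to 0 + 10739×0.000524902 V = 5.6369263 V.
V_in − V_rec = 0.00017373 V = 0.174 mV.

0.174 mV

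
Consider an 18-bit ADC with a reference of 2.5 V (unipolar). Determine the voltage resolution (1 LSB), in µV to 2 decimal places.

Full-scale span = 2.5 V.
LSB = 2.5 / 2^18 = 2.5 / 262144 = 9.53674e-06 V = 9.54 µV.

9.54 µV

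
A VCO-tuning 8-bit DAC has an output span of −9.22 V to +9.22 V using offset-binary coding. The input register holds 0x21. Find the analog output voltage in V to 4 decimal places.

-6.8430 V

LSB = 18.44 V / 2^8 = 72.031 mV.
Code 0x21 = 33 decimal.
V_out = (−9.22) + 33 × 0.0720313 V = -6.84297 V.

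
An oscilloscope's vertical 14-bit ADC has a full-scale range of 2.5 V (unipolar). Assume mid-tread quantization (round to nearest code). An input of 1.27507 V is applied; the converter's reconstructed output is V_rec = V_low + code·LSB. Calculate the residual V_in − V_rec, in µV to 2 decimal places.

One LSB is 2.5 V / 16384 = 152.59 µV.
Scaled input = 8356.2988 LSBs, so code = 8356.
Reconstructed: 1.2750244 V.
Error = 1.27507 − 1.2750244 = 4.55859e-05 V = 45.59 µV.

45.59 µV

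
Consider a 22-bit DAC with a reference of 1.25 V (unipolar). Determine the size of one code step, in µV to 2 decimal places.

Full-scale span = 1.25 V.
LSB = 1.25 / 2^22 = 1.25 / 4194304 = 2.98023e-07 V = 0.30 µV.

0.30 µV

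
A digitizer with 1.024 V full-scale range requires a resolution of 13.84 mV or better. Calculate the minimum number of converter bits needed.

7 bits

Number of steps required ≥ 1.024 V / 13.84 mV = 73.99.
Need 2^N ≥ 73.99; 2^6 = 64, 2^7 = 128.
Minimum N = 7.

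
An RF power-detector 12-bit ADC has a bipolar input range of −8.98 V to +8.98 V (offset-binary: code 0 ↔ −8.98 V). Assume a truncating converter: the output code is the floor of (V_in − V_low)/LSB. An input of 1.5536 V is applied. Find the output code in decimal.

code 2402

LSB = 17.96 V / 4096 = 4.385 mV.
(V_in − V_low)/LSB = (1.5536 − (−8.98)) / 0.00438477 = 2402.318.
So the output code is 2402.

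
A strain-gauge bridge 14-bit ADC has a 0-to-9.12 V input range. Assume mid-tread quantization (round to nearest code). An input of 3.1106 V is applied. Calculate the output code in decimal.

LSB = 9.12 V / 16384 = 0.557 mV.
(V_in − V_low)/LSB = (3.1106 − 0) / 0.000556641 = 5588.166.
Round → code 5588.

code 5588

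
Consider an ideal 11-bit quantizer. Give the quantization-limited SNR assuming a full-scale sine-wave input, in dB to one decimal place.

68.0 dB

SNR ≈ 6.02·N + 1.76 dB = 6.02·11 + 1.76 = 67.98 dB.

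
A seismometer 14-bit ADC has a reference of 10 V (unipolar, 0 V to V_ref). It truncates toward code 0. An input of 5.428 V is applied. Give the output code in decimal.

Full-scale span = 10 V; LSB = 10/2^14 = 0.610 mV.
Input sits at 8893.235 steps above V_low.
⌊·⌋(8893.235) = 8893.

code 8893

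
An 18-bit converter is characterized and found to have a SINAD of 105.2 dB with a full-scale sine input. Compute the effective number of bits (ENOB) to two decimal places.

17.18 bits

ENOB = (SINAD − 1.76) / 6.02 = (105.2 − 1.76)/6.02 = 17.183.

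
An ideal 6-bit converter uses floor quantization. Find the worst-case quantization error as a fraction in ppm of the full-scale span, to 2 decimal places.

15625.00 ppm

Truncating → worst-case error = 1 LSB = V_FS/2^6, so 1e+06/64 = 15625 ppm of full scale.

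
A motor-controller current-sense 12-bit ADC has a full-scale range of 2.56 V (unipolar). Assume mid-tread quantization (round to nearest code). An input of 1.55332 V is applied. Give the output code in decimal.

Full-scale span = 2.56 V; LSB = 2.56/2^12 = 0.625 mV.
(V_in − V_low)/LSB = (1.55332 − 0) / 0.000625 = 2485.312.
So the output code is 2485.

code 2485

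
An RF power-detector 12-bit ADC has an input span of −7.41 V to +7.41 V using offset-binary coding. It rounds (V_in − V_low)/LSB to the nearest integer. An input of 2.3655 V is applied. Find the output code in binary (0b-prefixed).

code 0b101010001110 (decimal 2702)

Full-scale span = 14.82 V; LSB = 14.82/2^12 = 3.618 mV.
(2.3655 − (−7.41)) / 0.00361816 = 2701.785 LSBs.
Round → code 2702.
In binary (0b-prefixed): 0b101010001110.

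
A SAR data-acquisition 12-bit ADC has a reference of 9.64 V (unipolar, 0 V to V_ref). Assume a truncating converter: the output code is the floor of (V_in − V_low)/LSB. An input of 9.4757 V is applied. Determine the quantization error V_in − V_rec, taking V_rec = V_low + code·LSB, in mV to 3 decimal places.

0.446 mV

LSB = 9.64/2^12 = 2.354 mV.
(9.4757 − 0)/0.00235352 = 4026.1895; ⌊·⌋ gives code 4026.
V_rec = 0 + 4026·0.00235352 = 9.4752539 V.
Difference: 0.000446094 V → 0.446 mV.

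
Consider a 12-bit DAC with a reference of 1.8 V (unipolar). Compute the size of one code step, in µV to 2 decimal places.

Full-scale span = 1.8 V.
LSB = 1.8 / 2^12 = 1.8 / 4096 = 0.000439453 V = 439.45 µV.

439.45 µV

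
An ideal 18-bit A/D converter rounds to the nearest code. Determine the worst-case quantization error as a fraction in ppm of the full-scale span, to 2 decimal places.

Rounding → worst-case error = ½ LSB = V_FS/2^19, so 1e+06/524288 = 1.90735 ppm of full scale.

1.91 ppm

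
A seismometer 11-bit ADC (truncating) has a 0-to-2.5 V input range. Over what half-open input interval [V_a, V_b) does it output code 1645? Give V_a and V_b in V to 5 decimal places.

LSB = 2.5/2^11 = 1.221 mV.
V_a = V_low + 1645·LSB = 2.00806 V; V_b = V_low + 1646·LSB = 2.00928 V.

[2.00806 V, 2.00928 V)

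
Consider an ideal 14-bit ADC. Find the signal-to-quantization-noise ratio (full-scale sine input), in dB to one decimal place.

86.0 dB

SNR ≈ 6.02·N + 1.76 dB = 6.02·14 + 1.76 = 86.04 dB.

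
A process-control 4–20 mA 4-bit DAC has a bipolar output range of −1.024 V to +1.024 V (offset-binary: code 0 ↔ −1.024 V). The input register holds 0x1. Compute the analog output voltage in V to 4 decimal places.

LSB = 2.048 V / 2^4 = 128.000 mV.
Code 0x1 = 1 decimal.
V_out = (−1.024) + 1 × 0.128 V = -0.896 V.

-0.8960 V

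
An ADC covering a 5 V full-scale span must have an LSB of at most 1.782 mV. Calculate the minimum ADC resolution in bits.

Number of steps required ≥ 5 V / 1.782 mV = 2805.84.
Need 2^N ≥ 2805.84; 2^11 = 2048, 2^12 = 4096.
Minimum N = 12.

12 bits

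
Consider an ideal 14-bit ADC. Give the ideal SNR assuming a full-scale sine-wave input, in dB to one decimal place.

86.0 dB

SNR ≈ 6.02·N + 1.76 dB = 6.02·14 + 1.76 = 86.04 dB.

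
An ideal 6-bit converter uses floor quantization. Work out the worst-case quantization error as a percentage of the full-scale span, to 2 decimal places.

Truncating → worst-case error = 1 LSB = V_FS/2^6, so 100/64 = 1.5625 % of full scale.

1.56 %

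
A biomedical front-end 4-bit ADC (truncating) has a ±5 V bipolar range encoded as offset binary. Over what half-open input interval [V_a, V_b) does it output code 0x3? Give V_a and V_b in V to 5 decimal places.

[-3.12500 V, -2.50000 V)

LSB = 10/2^4 = 0.6250 V.
Code 0x3 = 3 decimal.
V_a = V_low + 3·LSB = -3.125 V; V_b = V_low + 4·LSB = -2.5 V.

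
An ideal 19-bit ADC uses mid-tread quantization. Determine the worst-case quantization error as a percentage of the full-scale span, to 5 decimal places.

Rounding → worst-case error = ½ LSB = V_FS/2^20, so 100/1048576 = 9.53674e-05 % of full scale.

0.00010 %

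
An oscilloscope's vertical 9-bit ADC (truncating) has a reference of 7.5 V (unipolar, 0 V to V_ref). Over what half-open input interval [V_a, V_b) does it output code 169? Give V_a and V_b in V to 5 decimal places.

[2.47559 V, 2.49023 V)

LSB = 7.5/2^9 = 14.648 mV.
V_a = V_low + 169·LSB = 2.47559 V; V_b = V_low + 170·LSB = 2.49023 V.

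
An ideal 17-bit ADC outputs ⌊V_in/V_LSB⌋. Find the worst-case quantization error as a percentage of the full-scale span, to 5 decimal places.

Truncating → worst-case error = 1 LSB = V_FS/2^17, so 100/131072 = 0.000762939 % of full scale.

0.00076 %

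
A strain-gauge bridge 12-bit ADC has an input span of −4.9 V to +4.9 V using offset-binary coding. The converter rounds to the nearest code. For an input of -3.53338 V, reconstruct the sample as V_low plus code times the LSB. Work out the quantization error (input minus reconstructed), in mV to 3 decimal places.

0.458 mV

Step size: 9.8 V ÷ 2^12 = 2.393 mV.
(V_in − V_low)/LSB = (-3.53338 − (−4.9))/0.00239258 = 571.1914 → code 571 (round).
Code 571 maps back to (−4.9) + 571×0.00239258 V = -3.5338379 V.
Error = -3.53338 − (−3.5338379) = 0.000457891 V = 0.458 mV.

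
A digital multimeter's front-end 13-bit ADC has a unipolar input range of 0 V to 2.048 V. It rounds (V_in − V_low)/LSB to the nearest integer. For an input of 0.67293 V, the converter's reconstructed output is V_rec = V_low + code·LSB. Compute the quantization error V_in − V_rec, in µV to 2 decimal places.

Step size: 2.048 V ÷ 2^13 = 250.00 µV.
Scaled input = 2691.7200 LSBs, so code = 2692.
V_rec = 0 + 2692·0.00025 = 0.673 V.
V_in − V_rec = -7e-05 V = -70.00 µV.

-70.00 µV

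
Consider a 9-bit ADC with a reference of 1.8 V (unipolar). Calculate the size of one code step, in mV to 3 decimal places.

3.516 mV

Full-scale span = 1.8 V.
LSB = 1.8 / 2^9 = 1.8 / 512 = 0.00351563 V = 3.516 mV.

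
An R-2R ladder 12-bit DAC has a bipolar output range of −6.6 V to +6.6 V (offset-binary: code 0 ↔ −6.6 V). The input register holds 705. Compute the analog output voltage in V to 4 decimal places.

LSB = 13.2 V / 2^12 = 3.223 mV.
V_out = (−6.6) + 705 × 0.00322266 V = -4.32803 V.

-4.3280 V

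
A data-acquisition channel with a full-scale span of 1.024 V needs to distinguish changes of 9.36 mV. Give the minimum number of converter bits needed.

7 bits

Number of steps required ≥ 1.024 V / 9.36 mV = 109.40.
Need 2^N ≥ 109.40; 2^6 = 64, 2^7 = 128.
Minimum N = 7.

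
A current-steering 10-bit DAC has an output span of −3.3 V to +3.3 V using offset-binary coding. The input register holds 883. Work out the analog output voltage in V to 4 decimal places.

LSB = 6.6 V / 2^10 = 6.445 mV.
V_out = (−3.3) + 883 × 0.00644531 V = 2.39121 V.

2.3912 V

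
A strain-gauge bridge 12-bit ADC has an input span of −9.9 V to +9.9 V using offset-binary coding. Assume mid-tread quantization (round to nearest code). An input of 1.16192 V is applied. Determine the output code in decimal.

code 2288

With 4096 levels over 19.8 V, one step is 4.834 mV.
(1.16192 − (−9.9)) / 0.00483398 = 2288.365 LSBs.
So the output code is 2288.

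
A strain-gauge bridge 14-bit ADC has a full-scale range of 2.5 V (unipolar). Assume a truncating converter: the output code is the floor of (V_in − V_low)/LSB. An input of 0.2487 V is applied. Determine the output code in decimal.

LSB = 2.5 V / 16384 = 152.59 µV.
Input sits at 1629.880 steps above V_low.
Floor → code 1629.

code 1629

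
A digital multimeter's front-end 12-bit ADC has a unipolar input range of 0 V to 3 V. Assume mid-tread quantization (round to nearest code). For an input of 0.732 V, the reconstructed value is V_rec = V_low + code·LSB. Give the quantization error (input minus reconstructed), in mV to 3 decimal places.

One LSB is 3 V / 4096 = 0.732 mV.
Scaled input = 999.4240 LSBs, so code = 999.
Code 999 maps back to 0 + 999×0.000732422 V = 0.73168945 V.
Error = 0.732 − 0.73168945 = 0.000310547 V = 0.311 mV.

0.311 mV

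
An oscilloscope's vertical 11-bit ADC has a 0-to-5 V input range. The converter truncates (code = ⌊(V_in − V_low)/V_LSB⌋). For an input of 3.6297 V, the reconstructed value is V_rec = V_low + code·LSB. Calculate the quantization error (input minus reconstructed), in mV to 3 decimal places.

1.770 mV

Step size: 5 V ÷ 2^11 = 2.441 mV.
Scaled input = 1486.7251 LSBs, so code = 1486.
Reconstructed: 3.6279297 V.
Difference: 0.00177031 V → 1.770 mV.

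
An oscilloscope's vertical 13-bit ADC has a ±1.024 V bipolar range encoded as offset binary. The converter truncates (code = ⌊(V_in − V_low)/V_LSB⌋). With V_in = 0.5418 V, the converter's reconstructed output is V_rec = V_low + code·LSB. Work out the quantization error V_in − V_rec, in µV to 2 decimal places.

50.00 µV

One LSB is 2.048 V / 8192 = 250.00 µV.
(0.5418 − (−1.024))/0.00025 = 6263.2000; ⌊·⌋ gives code 6263.
Code 6263 maps back to (−1.024) + 6263×0.00025 V = 0.54175 V.
Error = 0.5418 − 0.54175 = 5e-05 V = 50.00 µV.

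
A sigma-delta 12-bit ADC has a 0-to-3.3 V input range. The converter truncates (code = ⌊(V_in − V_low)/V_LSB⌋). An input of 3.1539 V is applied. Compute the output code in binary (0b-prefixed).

With 4096 levels over 3.3 V, one step is 0.806 mV.
(3.1539 − 0) / 0.000805664 = 3914.659 LSBs.
Floor → code 3914.
In binary (0b-prefixed): 0b111101001010.

code 0b111101001010 (decimal 3914)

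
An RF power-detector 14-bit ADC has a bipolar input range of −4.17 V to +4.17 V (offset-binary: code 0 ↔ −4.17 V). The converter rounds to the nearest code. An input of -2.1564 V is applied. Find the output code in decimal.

Full-scale span = 8.34 V; LSB = 8.34/2^14 = 0.509 mV.
(V_in − V_low)/LSB = (-2.1564 − (−4.17)) / 0.000509033 = 3955.734.
So the output code is 3956.

code 3956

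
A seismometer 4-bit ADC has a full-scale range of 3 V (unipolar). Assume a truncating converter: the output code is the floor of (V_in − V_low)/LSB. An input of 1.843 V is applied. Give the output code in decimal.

LSB = 3 V / 16 = 187.500 mV.
(1.843 − 0) / 0.1875 = 9.829 LSBs.
So the output code is 9.

code 9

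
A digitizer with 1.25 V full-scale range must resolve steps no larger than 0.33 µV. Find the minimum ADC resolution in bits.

Number of steps required ≥ 1.25 V / 0.33 µV = 3787878.79.
Need 2^N ≥ 3787878.79; 2^21 = 2097152, 2^22 = 4194304.
Minimum N = 22.

22 bits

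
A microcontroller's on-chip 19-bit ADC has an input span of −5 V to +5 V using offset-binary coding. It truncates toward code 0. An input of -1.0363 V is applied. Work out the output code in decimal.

Full-scale span = 10 V; LSB = 10/2^19 = 19.07 µV.
Input sits at 207812.035 steps above V_low.
Floor → code 207812.

code 207812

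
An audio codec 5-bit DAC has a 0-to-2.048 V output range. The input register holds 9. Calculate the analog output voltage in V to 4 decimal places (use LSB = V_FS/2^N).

LSB = 2.048 V / 2^5 = 64.000 mV.
V_out = 0 + 9 × 0.064 V = 0.576 V.

0.5760 V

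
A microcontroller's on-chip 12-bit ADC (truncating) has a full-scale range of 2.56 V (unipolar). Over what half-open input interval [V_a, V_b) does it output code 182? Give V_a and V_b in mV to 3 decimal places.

LSB = 2.56/2^12 = 0.625 mV.
V_a = V_low + 182·LSB = 0.11375 V; V_b = V_low + 183·LSB = 0.114375 V.

[113.750 mV, 114.375 mV)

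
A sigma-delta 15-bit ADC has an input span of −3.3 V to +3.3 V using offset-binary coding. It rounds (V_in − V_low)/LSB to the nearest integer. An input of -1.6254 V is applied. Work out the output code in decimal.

LSB = 6.6 V / 32768 = 201.42 µV.
(V_in − V_low)/LSB = (-1.6254 − (−3.3)) / 0.000201416 = 8314.135.
Round → code 8314.

code 8314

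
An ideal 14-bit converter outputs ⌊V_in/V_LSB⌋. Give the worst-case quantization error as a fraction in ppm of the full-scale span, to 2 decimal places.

61.04 ppm

Truncating → worst-case error = 1 LSB = V_FS/2^14, so 1e+06/16384 = 61.0352 ppm of full scale.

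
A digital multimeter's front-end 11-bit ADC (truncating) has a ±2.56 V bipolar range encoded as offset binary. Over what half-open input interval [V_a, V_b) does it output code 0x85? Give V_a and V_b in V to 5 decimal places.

LSB = 5.12/2^11 = 2.500 mV.
Code 0x85 = 133 decimal.
V_a = V_low + 133·LSB = -2.2275 V; V_b = V_low + 134·LSB = -2.225 V.

[-2.22750 V, -2.22500 V)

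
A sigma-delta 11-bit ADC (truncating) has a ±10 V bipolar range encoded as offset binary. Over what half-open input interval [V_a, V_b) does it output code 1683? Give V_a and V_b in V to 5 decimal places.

[6.43555 V, 6.44531 V)

LSB = 20/2^11 = 9.766 mV.
V_a = V_low + 1683·LSB = 6.43555 V; V_b = V_low + 1684·LSB = 6.44531 V.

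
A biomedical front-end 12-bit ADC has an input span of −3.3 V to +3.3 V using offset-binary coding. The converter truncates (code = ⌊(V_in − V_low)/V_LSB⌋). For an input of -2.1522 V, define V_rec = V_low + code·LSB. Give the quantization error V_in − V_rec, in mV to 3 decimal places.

0.534 mV

Step size: 6.6 V ÷ 2^12 = 1.611 mV.
(V_in − V_low)/LSB = (-2.1522 − (−3.3))/0.00161133 = 712.3316 → code 712 (floor).
Reconstructed: -2.1527344 V.
Error = -2.1522 − (−2.1527344) = 0.000534375 V = 0.534 mV.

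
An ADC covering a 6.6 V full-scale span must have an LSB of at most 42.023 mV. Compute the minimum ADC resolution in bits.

Number of steps required ≥ 6.6 V / 42.023 mV = 157.06.
Need 2^N ≥ 157.06; 2^7 = 128, 2^8 = 256.
Minimum N = 8.

8 bits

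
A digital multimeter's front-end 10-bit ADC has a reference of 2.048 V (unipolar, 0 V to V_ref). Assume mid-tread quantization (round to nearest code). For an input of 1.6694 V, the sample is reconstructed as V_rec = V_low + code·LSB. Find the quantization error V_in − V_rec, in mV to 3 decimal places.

One LSB is 2.048 V / 1024 = 2.000 mV.
(V_in − V_low)/LSB = (1.6694 − 0)/0.002 = 834.7000 → code 835 (round).
Reconstructed: 1.67 V.
Error = 1.6694 − 1.67 = -0.0006 V = -0.600 mV.

-0.600 mV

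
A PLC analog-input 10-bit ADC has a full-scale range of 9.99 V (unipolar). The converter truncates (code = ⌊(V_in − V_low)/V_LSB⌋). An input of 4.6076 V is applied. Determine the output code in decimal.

LSB = 9.99 V / 1024 = 9.756 mV.
(4.6076 − 0) / 0.00975586 = 472.291 LSBs.
Floor → code 472.

code 472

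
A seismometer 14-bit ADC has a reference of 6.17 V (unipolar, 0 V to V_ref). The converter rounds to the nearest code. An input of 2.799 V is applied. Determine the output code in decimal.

code 7433

LSB = 6.17 V / 16384 = 376.59 µV.
Input sits at 7432.547 steps above V_low.
So the output code is 7433.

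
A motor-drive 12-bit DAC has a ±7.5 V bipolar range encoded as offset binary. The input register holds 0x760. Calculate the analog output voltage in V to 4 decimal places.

-0.5859 V

LSB = 15 V / 2^12 = 3.662 mV.
Code 0x760 = 1888 decimal.
V_out = (−7.5) + 1888 × 0.00366211 V = -0.585938 V.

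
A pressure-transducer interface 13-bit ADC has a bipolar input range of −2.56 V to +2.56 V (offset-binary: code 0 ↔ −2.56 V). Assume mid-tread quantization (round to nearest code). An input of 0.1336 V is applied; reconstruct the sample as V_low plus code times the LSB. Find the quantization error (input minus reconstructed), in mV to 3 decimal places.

LSB = 5.12/2^13 = 0.625 mV.
(0.1336 − (−2.56))/0.000625 = 4309.7600; round gives code 4310.
Reconstructed: 0.13375 V.
V_in − V_rec = -0.00015 V = -0.150 mV.

-0.150 mV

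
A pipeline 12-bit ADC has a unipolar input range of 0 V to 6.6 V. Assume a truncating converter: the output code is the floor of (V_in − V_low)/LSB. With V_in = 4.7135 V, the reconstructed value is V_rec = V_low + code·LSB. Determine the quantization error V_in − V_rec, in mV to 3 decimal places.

0.365 mV

LSB = 6.6/2^12 = 1.611 mV.
(4.7135 − 0)/0.00161133 = 2925.2267; ⌊·⌋ gives code 2925.
Code 2925 maps back to 0 + 2925×0.00161133 V = 4.7131348 V.
V_in − V_rec = 0.000365234 V = 0.365 mV.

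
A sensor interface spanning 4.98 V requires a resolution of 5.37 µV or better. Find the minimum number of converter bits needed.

20 bits

Number of steps required ≥ 4.98 V / 5.37 µV = 927374.30.
Need 2^N ≥ 927374.30; 2^19 = 524288, 2^20 = 1048576.
Minimum N = 20.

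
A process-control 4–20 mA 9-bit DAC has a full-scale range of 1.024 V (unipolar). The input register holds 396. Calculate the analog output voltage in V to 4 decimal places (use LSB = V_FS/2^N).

LSB = 1.024 V / 2^9 = 2.000 mV.
V_out = 0 + 396 × 0.002 V = 0.792 V.

0.7920 V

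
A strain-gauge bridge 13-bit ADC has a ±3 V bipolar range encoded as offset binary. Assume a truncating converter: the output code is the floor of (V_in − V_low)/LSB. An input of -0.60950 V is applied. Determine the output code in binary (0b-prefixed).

With 8192 levels over 6 V, one step is 0.732 mV.
(-0.60950 − (−3)) / 0.000732422 = 3263.829 LSBs.
Floor → code 3263.
In binary (0b-prefixed): 0b110010111111.

code 0b110010111111 (decimal 3263)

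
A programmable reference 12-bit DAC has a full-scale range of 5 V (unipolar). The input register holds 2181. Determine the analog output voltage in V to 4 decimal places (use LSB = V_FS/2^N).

2.6624 V

LSB = 5 V / 2^12 = 1.221 mV.
V_out = 0 + 2181 × 0.0012207 V = 2.66235 V.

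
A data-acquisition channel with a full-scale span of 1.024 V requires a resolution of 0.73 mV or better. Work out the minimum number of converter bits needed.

11 bits

Number of steps required ≥ 1.024 V / 0.73 mV = 1402.74.
Need 2^N ≥ 1402.74; 2^10 = 1024, 2^11 = 2048.
Minimum N = 11.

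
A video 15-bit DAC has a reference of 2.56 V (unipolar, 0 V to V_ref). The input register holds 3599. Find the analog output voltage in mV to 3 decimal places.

LSB = 2.56 V / 2^15 = 78.12 µV.
V_out = 0 + 3599 × 7.8125e-05 V = 0.281172 V.
= 281.172 mV.

281.172 mV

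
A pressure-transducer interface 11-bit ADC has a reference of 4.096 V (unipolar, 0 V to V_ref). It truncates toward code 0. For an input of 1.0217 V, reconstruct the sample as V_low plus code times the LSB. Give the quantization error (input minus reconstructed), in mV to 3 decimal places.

LSB = 4.096/2^11 = 2.000 mV.
(V_in − V_low)/LSB = (1.0217 − 0)/0.002 = 510.8500 → code 510 (floor).
Reconstructed: 1.02 V.
Error = 1.0217 − 1.02 = 0.0017 V = 1.700 mV.

1.700 mV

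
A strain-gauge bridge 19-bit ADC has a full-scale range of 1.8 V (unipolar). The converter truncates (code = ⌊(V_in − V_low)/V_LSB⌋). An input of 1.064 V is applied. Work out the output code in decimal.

With 524288 levels over 1.8 V, one step is 3.43 µV.
Input sits at 309912.462 steps above V_low.
Floor → code 309912.

code 309912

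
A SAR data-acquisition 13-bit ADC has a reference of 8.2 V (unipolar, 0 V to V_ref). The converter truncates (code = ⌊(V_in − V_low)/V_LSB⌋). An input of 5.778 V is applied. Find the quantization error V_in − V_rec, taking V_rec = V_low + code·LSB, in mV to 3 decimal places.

LSB = 8.2/2^13 = 1.001 mV.
Scaled input = 5772.3629 LSBs, so code = 5772.
Reconstructed: 5.7776367 V.
Error = 5.778 − 5.7776367 = 0.000363281 V = 0.363 mV.

0.363 mV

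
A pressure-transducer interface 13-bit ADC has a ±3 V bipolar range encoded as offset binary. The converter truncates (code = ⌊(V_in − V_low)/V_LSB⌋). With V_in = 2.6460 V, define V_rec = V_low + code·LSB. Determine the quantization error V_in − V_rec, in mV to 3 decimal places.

LSB = 6/2^13 = 0.732 mV.
(2.6460 − (−3))/0.000732422 = 7708.6720; ⌊·⌋ gives code 7708.
Reconstructed: 2.6455078 V.
Error = 2.6460 − 2.6455078 = 0.000492188 V = 0.492 mV.

0.492 mV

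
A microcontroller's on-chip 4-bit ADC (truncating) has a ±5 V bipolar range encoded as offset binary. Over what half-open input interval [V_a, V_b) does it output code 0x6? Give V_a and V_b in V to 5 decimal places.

LSB = 10/2^4 = 0.6250 V.
Code 0x6 = 6 decimal.
V_a = V_low + 6·LSB = -1.25 V; V_b = V_low + 7·LSB = -0.625 V.

[-1.25000 V, -0.62500 V)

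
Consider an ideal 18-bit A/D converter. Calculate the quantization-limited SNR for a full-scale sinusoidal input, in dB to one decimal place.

SNR ≈ 6.02·N + 1.76 dB = 6.02·18 + 1.76 = 110.12 dB.

110.1 dB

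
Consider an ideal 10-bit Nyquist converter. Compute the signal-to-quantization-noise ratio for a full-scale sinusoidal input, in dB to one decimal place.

SNR ≈ 6.02·N + 1.76 dB = 6.02·10 + 1.76 = 61.96 dB.

62.0 dB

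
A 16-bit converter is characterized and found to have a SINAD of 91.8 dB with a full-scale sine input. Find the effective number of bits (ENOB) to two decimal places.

14.96 bits

ENOB = (SINAD − 1.76) / 6.02 = (91.8 − 1.76)/6.02 = 14.957.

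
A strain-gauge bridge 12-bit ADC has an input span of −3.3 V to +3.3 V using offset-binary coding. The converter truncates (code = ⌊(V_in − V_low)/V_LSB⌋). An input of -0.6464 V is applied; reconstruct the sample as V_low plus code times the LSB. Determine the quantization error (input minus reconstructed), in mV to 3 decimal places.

1.354 mV

One LSB is 6.6 V / 4096 = 1.611 mV.
Scaled input = 1646.8402 LSBs, so code = 1646.
Code 1646 maps back to (−3.3) + 1646×0.00161133 V = -0.64775391 V.
Difference: 0.00135391 V → 1.354 mV.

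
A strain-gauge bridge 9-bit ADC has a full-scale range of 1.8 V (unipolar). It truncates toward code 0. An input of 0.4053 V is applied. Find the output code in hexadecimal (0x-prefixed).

With 512 levels over 1.8 V, one step is 3.516 mV.
Input sits at 115.285 steps above V_low.
⌊·⌋(115.285) = 115.
In hexadecimal (0x-prefixed): 0x73.

code 0x73 (decimal 115)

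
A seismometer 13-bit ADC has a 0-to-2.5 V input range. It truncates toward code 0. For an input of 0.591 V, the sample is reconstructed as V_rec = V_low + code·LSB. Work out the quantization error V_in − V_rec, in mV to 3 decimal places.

LSB = 2.5/2^13 = 305.18 µV.
Scaled input = 1936.5888 LSBs, so code = 1936.
V_rec = 0 + 1936·0.000305176 = 0.59082031 V.
Error = 0.591 − 0.59082031 = 0.000179687 V = 0.180 mV.

0.180 mV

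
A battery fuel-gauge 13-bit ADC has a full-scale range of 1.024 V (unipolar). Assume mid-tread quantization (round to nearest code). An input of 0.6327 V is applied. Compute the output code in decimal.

With 8192 levels over 1.024 V, one step is 125.00 µV.
(V_in − V_low)/LSB = (0.6327 − 0) / 0.000125 = 5061.600.
round(5061.600) = 5062.

code 5062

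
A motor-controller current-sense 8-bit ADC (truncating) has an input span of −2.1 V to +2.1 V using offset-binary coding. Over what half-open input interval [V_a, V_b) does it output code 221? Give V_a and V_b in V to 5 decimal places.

LSB = 4.2/2^8 = 16.406 mV.
V_a = V_low + 221·LSB = 1.52578 V; V_b = V_low + 222·LSB = 1.54219 V.

[1.52578 V, 1.54219 V)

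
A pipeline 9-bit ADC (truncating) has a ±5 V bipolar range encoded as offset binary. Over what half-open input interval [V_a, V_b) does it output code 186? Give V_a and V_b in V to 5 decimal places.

LSB = 10/2^9 = 19.531 mV.
V_a = V_low + 186·LSB = -1.36719 V; V_b = V_low + 187·LSB = -1.34766 V.

[-1.36719 V, -1.34766 V)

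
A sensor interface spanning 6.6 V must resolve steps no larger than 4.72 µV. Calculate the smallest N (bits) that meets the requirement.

Number of steps required ≥ 6.6 V / 4.72 µV = 1398305.08.
Need 2^N ≥ 1398305.08; 2^20 = 1048576, 2^21 = 2097152.
Minimum N = 21.

21 bits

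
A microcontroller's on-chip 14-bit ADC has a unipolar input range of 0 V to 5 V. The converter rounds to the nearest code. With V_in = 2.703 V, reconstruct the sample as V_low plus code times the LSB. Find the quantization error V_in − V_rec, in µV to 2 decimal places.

58.11 µV

Step size: 5 V ÷ 2^14 = 305.18 µV.
(2.703 − 0)/0.000305176 = 8857.1904; round gives code 8857.
Reconstructed: 2.7029419 V.
Error = 2.703 − 2.7029419 = 5.81055e-05 V = 58.11 µV.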